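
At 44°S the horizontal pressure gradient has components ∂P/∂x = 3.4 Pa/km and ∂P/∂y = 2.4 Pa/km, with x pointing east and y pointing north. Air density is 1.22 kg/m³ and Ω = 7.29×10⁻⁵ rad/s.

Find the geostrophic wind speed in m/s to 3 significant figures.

Coriolis parameter at 44°S:
f = 2Ω sin φ = 2 × 7.29×10⁻⁵ × sin 44° = 1.01×10⁻⁴ s⁻¹
In the Southern Hemisphere f is negative: f = −1.01×10⁻⁴ s⁻¹.
Component geostrophic relations (x east, y north):
u_g = −(1/(fρ)) ∂P/∂y,  v_g = (1/(fρ)) ∂P/∂x
u_g = −(2.4×10⁻³)/(−1.01×10⁻⁴ × 1.22) = 19.4 m/s;  v_g = (3.4×10⁻³)/(−1.01×10⁻⁴ × 1.22) = −27.5 m/s
|V_g| = √(u_g² + v_g²) = 33.7 m/s

33.7 m/s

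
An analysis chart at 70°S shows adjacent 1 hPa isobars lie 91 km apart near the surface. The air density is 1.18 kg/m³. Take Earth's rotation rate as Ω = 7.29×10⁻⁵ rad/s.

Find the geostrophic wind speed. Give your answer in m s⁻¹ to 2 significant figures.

6.8 m s⁻¹

Coriolis parameter at 70°S:
f = 2Ω sin φ = 2 × 7.29×10⁻⁵ × sin 70° = 1.37×10⁻⁴ s⁻¹
Pressure gradient: |∂P/∂n| = 100 Pa / 91000 m = 1.10×10⁻³ Pa/m
Geostrophic balance (pressure-gradient force = Coriolis force):
V_g = (1/(fρ)) |∂P/∂n| = 1.10×10⁻³ / (1.37×10⁻⁴ × 1.18) = 6.80 m/s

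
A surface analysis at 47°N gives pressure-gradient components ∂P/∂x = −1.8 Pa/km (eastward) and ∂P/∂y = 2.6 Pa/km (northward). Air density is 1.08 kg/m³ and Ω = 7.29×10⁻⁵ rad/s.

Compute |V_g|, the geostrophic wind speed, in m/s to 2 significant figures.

Coriolis parameter at 47°N:
f = 2Ω sin φ = 2 × 7.29×10⁻⁵ × sin 47° = 1.07×10⁻⁴ s⁻¹
Component geostrophic relations (x east, y north):
u_g = −(1/(fρ)) ∂P/∂y,  v_g = (1/(fρ)) ∂P/∂x
u_g = −(2.6×10⁻³)/(1.07×10⁻⁴ × 1.08) = −22.6 m/s;  v_g = (−1.8×10⁻³)/(1.07×10⁻⁴ × 1.08) = −15.6 m/s
|V_g| = √(u_g² + v_g²) = 27.5 m/s

27 m/s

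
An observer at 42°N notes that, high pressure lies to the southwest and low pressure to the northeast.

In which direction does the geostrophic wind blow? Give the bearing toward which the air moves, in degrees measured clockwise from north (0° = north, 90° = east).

135°

The pressure-gradient force points toward the northeast (bearing 045°).
Geostrophic balance: in the Northern Hemisphere the Coriolis force deflects motion to the right, so the geostrophic wind blows 90° to the right of the pressure-gradient force (low pressure on the left).
Rotating 045° by 90° clockwise gives 135° — the wind blows toward the southeast.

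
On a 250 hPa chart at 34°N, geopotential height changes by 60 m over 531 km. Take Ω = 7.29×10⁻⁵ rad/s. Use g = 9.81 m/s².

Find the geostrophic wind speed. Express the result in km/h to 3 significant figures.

Coriolis parameter at 34°N:
f = 2Ω sin φ = 2 × 7.29×10⁻⁵ × sin 34° = 8.15×10⁻⁵ s⁻¹
Height gradient: |∂Z/∂n| = 60 m / 531000 m = 1.13×10⁻⁴
On a pressure surface, geostrophic balance gives V_g = (g/f)|∂Z/∂n|:
V_g = 9.81 × 1.13×10⁻⁴ / 8.15×10⁻⁵ = 13.6 m/s
Converting: 13.6 m/s × 3.6 = 48.9 km/h

48.9 km/h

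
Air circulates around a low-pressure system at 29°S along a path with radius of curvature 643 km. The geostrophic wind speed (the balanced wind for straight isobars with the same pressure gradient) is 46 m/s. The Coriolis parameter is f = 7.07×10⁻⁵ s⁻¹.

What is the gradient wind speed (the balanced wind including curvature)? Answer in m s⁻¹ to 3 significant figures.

Around a low, centrifugal force acts outward with Coriolis, so pressure-gradient force balances both:
(1/ρ)|∂P/∂n| = fV + V²/R  →  V² + fR·V − fR·V_g = 0
With fR = 7.07×10⁻⁵ × 643×10³ m = 45.5 m/s:
V = [−fR + √((fR)² + 4 fR V_g)]/2 = [−45.5 + √(45.5² + 4×45.5×46)]/2 = 28.3 m/s
Subgeostrophic (V < V_g = 46 m/s), as expected around a low.

28.3 m s⁻¹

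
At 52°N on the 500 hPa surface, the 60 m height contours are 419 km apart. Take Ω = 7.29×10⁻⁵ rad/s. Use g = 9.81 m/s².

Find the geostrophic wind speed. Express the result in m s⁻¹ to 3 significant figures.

12.2 m s⁻¹

Coriolis parameter at 52°N:
f = 2Ω sin φ = 2 × 7.29×10⁻⁵ × sin 52° = 1.15×10⁻⁴ s⁻¹
Height gradient: |∂Z/∂n| = 60 m / 419000 m = 1.43×10⁻⁴
On a pressure surface, geostrophic balance gives V_g = (g/f)|∂Z/∂n|:
V_g = 9.81 × 1.43×10⁻⁴ / 1.15×10⁻⁴ = 12.2 m/s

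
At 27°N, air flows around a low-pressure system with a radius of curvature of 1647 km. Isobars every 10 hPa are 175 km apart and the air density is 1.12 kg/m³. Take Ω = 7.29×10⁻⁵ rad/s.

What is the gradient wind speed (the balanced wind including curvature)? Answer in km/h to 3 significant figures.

188 km/h

Coriolis parameter at 27°N:
f = 2Ω sin φ = 2 × 7.29×10⁻⁵ × sin 27° = 6.62×10⁻⁵ s⁻¹
Pressure gradient: |∂P/∂n| = 1000 Pa / 175000 m = 5.71×10⁻³ Pa/m
Geostrophic speed: V_g = |∂P/∂n|/(fρ) = 5.71×10⁻³/(6.62×10⁻⁵ × 1.12) = 77.1 m/s
Around a low, centrifugal force acts outward with Coriolis, so pressure-gradient force balances both:
(1/ρ)|∂P/∂n| = fV + V²/R  →  V² + fR·V − fR·V_g = 0
With fR = 6.62×10⁻⁵ × 1647×10³ m = 109 m/s:
V = [−fR + √((fR)² + 4 fR V_g)]/2 = [−109 + √(109² + 4×109×77.1)]/2 = 52.1 m/s
Subgeostrophic (V < V_g = 77.1 m/s), as expected around a low.
Converting: 52.1 m/s × 3.6 = 188 km/h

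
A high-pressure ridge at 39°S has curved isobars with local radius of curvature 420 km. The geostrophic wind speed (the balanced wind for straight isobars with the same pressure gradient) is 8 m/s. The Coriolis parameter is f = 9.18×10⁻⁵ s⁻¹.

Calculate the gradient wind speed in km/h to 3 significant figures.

40.8 km/h

Around a high, pressure-gradient force acts outward with centrifugal, so Coriolis balances both:
fV = (1/ρ)|∂P/∂n| + V²/R  →  V² − fR·V + fR·V_g = 0
With fR = 9.18×10⁻⁵ × 420×10³ m = 38.6 m/s:
V = [fR − √((fR)² − 4 fR V_g)]/2 = [38.6 − √(38.6² − 4×38.6×8)]/2 = 11.3 m/s
Supergeostrophic (V > V_g = 8 m/s), as expected around a high.
Converting: 11.3 m/s × 3.6 = 40.8 km/h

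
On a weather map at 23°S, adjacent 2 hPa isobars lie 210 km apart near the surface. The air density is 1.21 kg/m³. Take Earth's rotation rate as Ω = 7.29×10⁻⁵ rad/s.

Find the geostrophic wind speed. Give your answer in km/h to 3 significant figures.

49.7 km/h

Coriolis parameter at 23°S:
f = 2Ω sin φ = 2 × 7.29×10⁻⁵ × sin 23° = 5.70×10⁻⁵ s⁻¹
Pressure gradient: |∂P/∂n| = 200 Pa / 210000 m = 9.52×10⁻⁴ Pa/m
Geostrophic balance (pressure-gradient force = Coriolis force):
V_g = (1/(fρ)) |∂P/∂n| = 9.52×10⁻⁴ / (5.70×10⁻⁵ × 1.21) = 13.8 m/s
Converting: 13.8 m/s × 3.6 = 49.7 km/h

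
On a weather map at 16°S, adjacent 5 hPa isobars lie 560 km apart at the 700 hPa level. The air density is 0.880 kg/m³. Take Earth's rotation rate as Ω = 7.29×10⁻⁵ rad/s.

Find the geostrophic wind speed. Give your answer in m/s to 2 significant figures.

Coriolis parameter at 16°S:
f = 2Ω sin φ = 2 × 7.29×10⁻⁵ × sin 16° = 4.02×10⁻⁵ s⁻¹
Pressure gradient: |∂P/∂n| = 500 Pa / 560000 m = 8.93×10⁻⁴ Pa/m
Geostrophic balance (pressure-gradient force = Coriolis force):
V_g = (1/(fρ)) |∂P/∂n| = 8.93×10⁻⁴ / (4.02×10⁻⁵ × 0.880) = 25.2 m/s

25 m/s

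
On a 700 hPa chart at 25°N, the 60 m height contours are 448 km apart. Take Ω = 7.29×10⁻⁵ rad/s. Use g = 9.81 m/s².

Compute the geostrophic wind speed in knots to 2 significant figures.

Coriolis parameter at 25°N:
f = 2Ω sin φ = 2 × 7.29×10⁻⁵ × sin 25° = 6.16×10⁻⁵ s⁻¹
Height gradient: |∂Z/∂n| = 60 m / 448000 m = 1.34×10⁻⁴
On a pressure surface, geostrophic balance gives V_g = (g/f)|∂Z/∂n|:
V_g = 9.81 × 1.34×10⁻⁴ / 6.16×10⁻⁵ = 21.3 m/s
Converting: 21.3 m/s × 1.944 = 41 knots

41 knots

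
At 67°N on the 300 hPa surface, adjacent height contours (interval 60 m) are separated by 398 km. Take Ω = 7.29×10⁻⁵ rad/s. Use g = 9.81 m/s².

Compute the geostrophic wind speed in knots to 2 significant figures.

Coriolis parameter at 67°N:
f = 2Ω sin φ = 2 × 7.29×10⁻⁵ × sin 67° = 1.34×10⁻⁴ s⁻¹
Height gradient: |∂Z/∂n| = 60 m / 398000 m = 1.51×10⁻⁴
On a pressure surface, geostrophic balance gives V_g = (g/f)|∂Z/∂n|:
V_g = 9.81 × 1.51×10⁻⁴ / 1.34×10⁻⁴ = 11.0 m/s
Converting: 11.0 m/s × 1.944 = 21 knots

21 knots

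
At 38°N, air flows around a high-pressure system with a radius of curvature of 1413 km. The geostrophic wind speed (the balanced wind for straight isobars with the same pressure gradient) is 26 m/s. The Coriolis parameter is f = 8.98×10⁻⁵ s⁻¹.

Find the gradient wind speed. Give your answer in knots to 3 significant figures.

70.9 knots

Around a high, pressure-gradient force acts outward with centrifugal, so Coriolis balances both:
fV = (1/ρ)|∂P/∂n| + V²/R  →  V² − fR·V + fR·V_g = 0
With fR = 8.98×10⁻⁵ × 1413×10³ m = 127 m/s:
V = [fR − √((fR)² − 4 fR V_g)]/2 = [127 − √(127² − 4×127×26)]/2 = 36.5 m/s
Supergeostrophic (V > V_g = 26 m/s), as expected around a high.
Converting: 36.5 m/s × 1.944 = 70.9 knots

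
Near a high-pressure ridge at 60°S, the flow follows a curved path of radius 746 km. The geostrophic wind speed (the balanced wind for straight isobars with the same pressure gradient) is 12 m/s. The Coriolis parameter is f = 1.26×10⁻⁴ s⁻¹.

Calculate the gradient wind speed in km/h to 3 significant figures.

50.8 km/h

Around a high, pressure-gradient force acts outward with centrifugal, so Coriolis balances both:
fV = (1/ρ)|∂P/∂n| + V²/R  →  V² − fR·V + fR·V_g = 0
With fR = 1.26×10⁻⁴ × 746×10³ m = 94.0 m/s:
V = [fR − √((fR)² − 4 fR V_g)]/2 = [94.0 − √(94.0² − 4×94.0×12)]/2 = 14.1 m/s
Supergeostrophic (V > V_g = 12 m/s), as expected around a high.
Converting: 14.1 m/s × 3.6 = 50.8 km/h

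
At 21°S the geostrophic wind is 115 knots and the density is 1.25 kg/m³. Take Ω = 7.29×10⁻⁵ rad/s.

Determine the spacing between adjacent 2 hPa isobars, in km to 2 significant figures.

52 km

Coriolis parameter at 21°S:
f = 2Ω sin φ = 2 × 7.29×10⁻⁵ × sin 21° = 5.23×10⁻⁵ s⁻¹
Wind speed in SI: 115 knots = 59.2 m/s
Geostrophic balance rearranged: |∂P/∂n| = f ρ V_g
|∂P/∂n| = 5.23×10⁻⁵ × 1.25 × 59.2 = 3.86×10⁻³ Pa/m
Isobar spacing: Δn = ΔP/|∂P/∂n| = 200 Pa / 3.86×10⁻³ Pa/m = 51760 m ≈ 52 km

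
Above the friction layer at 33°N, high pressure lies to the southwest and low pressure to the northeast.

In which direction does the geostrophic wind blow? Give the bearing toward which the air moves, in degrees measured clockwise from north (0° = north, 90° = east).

The pressure-gradient force points toward the northeast (bearing 045°).
Geostrophic balance: in the Northern Hemisphere the Coriolis force deflects motion to the right, so the geostrophic wind blows 90° to the right of the pressure-gradient force (low pressure on the left).
Rotating 045° by 90° clockwise gives 135° — the wind blows toward the southeast.

135°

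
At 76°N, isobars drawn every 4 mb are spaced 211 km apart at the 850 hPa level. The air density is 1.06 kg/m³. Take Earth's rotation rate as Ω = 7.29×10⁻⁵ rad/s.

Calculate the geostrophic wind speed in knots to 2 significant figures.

Coriolis parameter at 76°N:
f = 2Ω sin φ = 2 × 7.29×10⁻⁵ × sin 76° = 1.41×10⁻⁴ s⁻¹
Pressure gradient: |∂P/∂n| = 400 Pa / 211000 m = 1.90×10⁻³ Pa/m
Geostrophic balance (pressure-gradient force = Coriolis force):
V_g = (1/(fρ)) |∂P/∂n| = 1.90×10⁻³ / (1.41×10⁻⁴ × 1.06) = 12.6 m/s
Converting: 12.6 m/s × 1.944 = 25 knots

25 knots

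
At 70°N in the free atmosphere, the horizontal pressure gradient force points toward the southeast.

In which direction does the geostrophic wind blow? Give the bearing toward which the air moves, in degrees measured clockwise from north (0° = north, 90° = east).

The pressure-gradient force points toward the southeast (bearing 135°).
Geostrophic balance: in the Northern Hemisphere the Coriolis force deflects motion to the right, so the geostrophic wind blows 90° to the right of the pressure-gradient force (low pressure on the left).
Rotating 135° by 90° clockwise gives 225° — the wind blows toward the southwest.

225°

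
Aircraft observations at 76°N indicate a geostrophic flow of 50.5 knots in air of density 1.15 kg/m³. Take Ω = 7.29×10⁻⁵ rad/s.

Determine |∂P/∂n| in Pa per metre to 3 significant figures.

Coriolis parameter at 76°N:
f = 2Ω sin φ = 2 × 7.29×10⁻⁵ × sin 76° = 1.41×10⁻⁴ s⁻¹
Wind speed in SI: 50.5 knots = 26.0 m/s
Geostrophic balance rearranged: |∂P/∂n| = f ρ V_g
|∂P/∂n| = 1.41×10⁻⁴ × 1.15 × 26.0 = 4.23×10⁻³ Pa/m

4.23×10⁻³ Pa/m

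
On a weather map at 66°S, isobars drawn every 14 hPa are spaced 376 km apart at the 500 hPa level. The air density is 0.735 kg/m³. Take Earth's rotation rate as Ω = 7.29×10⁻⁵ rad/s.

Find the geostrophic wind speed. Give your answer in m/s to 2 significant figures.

38 m/s

Coriolis parameter at 66°S:
f = 2Ω sin φ = 2 × 7.29×10⁻⁵ × sin 66° = 1.33×10⁻⁴ s⁻¹
Pressure gradient: |∂P/∂n| = 1400 Pa / 376000 m = 3.72×10⁻³ Pa/m
Geostrophic balance (pressure-gradient force = Coriolis force):
V_g = (1/(fρ)) |∂P/∂n| = 3.72×10⁻³ / (1.33×10⁻⁴ × 0.735) = 38.0 m/s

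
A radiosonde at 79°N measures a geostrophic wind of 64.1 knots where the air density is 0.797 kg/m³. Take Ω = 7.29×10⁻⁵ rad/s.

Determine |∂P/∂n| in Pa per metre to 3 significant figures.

Coriolis parameter at 79°N:
f = 2Ω sin φ = 2 × 7.29×10⁻⁵ × sin 79° = 1.43×10⁻⁴ s⁻¹
Wind speed in SI: 64.1 knots = 33.0 m/s
Geostrophic balance rearranged: |∂P/∂n| = f ρ V_g
|∂P/∂n| = 1.43×10⁻⁴ × 0.797 × 33.0 = 3.76×10⁻³ Pa/m

3.76×10⁻³ Pa/m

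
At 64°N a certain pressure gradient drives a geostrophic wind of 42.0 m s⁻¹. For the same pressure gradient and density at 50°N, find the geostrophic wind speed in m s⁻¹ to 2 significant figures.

With the same pressure gradient and density, V_g ∝ 1/f ∝ 1/sin φ.
V₂ = V₁ · sin φ₁ / sin φ₂ = 42.0 × sin 64° / sin 50°
V₂ = 42.0 × 0.8988/0.7660 = 49 m s⁻¹

49 m s⁻¹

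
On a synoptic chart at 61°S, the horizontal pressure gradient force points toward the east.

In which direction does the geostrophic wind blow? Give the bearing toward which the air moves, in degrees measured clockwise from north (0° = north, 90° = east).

The pressure-gradient force points toward the east (bearing 090°).
Geostrophic balance: in the Southern Hemisphere the Coriolis force deflects motion to the left, so the geostrophic wind blows 90° to the left of the pressure-gradient force (low pressure on the right).
Rotating 090° by 90° counterclockwise gives 000° — the wind blows toward the north.

000°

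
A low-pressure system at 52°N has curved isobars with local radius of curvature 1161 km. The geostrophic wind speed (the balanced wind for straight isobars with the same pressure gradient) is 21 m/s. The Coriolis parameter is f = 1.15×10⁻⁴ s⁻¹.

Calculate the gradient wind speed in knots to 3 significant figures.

Around a low, centrifugal force acts outward with Coriolis, so pressure-gradient force balances both:
(1/ρ)|∂P/∂n| = fV + V²/R  →  V² + fR·V − fR·V_g = 0
With fR = 1.15×10⁻⁴ × 1161×10³ m = 134 m/s:
V = [−fR + √((fR)² + 4 fR V_g)]/2 = [−134 + √(134² + 4×134×21)]/2 = 18.5 m/s
Subgeostrophic (V < V_g = 21 m/s), as expected around a low.
Converting: 18.5 m/s × 1.944 = 35.9 knots

35.9 knots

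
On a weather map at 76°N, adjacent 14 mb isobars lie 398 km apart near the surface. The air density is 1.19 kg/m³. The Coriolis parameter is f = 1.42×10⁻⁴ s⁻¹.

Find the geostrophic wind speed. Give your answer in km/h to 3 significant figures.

74.9 km/h

Pressure gradient: |∂P/∂n| = 1400 Pa / 398000 m = 3.52×10⁻³ Pa/m
Geostrophic balance (pressure-gradient force = Coriolis force):
V_g = (1/(fρ)) |∂P/∂n| = 3.52×10⁻³ / (1.42×10⁻⁴ × 1.19) = 20.8 m/s
Converting: 20.8 m/s × 3.6 = 74.9 km/h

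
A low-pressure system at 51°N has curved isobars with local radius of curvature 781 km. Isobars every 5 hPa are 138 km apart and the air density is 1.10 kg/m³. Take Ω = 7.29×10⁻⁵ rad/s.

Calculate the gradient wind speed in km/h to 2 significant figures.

Coriolis parameter at 51°N:
f = 2Ω sin φ = 2 × 7.29×10⁻⁵ × sin 51° = 1.13×10⁻⁴ s⁻¹
Pressure gradient: |∂P/∂n| = 500 Pa / 138000 m = 3.62×10⁻³ Pa/m
Geostrophic speed: V_g = |∂P/∂n|/(fρ) = 3.62×10⁻³/(1.13×10⁻⁴ × 1.10) = 29.1 m/s
Around a low, centrifugal force acts outward with Coriolis, so pressure-gradient force balances both:
(1/ρ)|∂P/∂n| = fV + V²/R  →  V² + fR·V − fR·V_g = 0
With fR = 1.13×10⁻⁴ × 781×10³ m = 88.5 m/s:
V = [−fR + √((fR)² + 4 fR V_g)]/2 = [−88.5 + √(88.5² + 4×88.5×29.1)]/2 = 23.1 m/s
Subgeostrophic (V < V_g = 29.1 m/s), as expected around a low.
Converting: 23.1 m/s × 3.6 = 83 km/h

83 km/h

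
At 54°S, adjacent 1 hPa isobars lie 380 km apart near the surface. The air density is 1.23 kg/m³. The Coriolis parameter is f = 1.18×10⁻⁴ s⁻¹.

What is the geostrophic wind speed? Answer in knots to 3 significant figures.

3.52 knots

Pressure gradient: |∂P/∂n| = 100 Pa / 380000 m = 2.63×10⁻⁴ Pa/m
Geostrophic balance (pressure-gradient force = Coriolis force):
V_g = (1/(fρ)) |∂P/∂n| = 2.63×10⁻⁴ / (1.18×10⁻⁴ × 1.23) = 1.81 m/s
Converting: 1.81 m/s × 1.944 = 3.52 knots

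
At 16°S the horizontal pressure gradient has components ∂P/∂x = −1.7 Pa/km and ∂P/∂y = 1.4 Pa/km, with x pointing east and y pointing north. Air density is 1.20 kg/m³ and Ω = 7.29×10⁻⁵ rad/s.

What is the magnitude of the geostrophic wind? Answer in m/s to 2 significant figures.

46 m/s

Coriolis parameter at 16°S:
f = 2Ω sin φ = 2 × 7.29×10⁻⁵ × sin 16° = 4.02×10⁻⁵ s⁻¹
In the Southern Hemisphere f is negative: f = −4.02×10⁻⁵ s⁻¹.
Component geostrophic relations (x east, y north):
u_g = −(1/(fρ)) ∂P/∂y,  v_g = (1/(fρ)) ∂P/∂x
u_g = −(1.4×10⁻³)/(−4.02×10⁻⁵ × 1.20) = 29.0 m/s;  v_g = (−1.7×10⁻³)/(−4.02×10⁻⁵ × 1.20) = 35.3 m/s
|V_g| = √(u_g² + v_g²) = 45.7 m/s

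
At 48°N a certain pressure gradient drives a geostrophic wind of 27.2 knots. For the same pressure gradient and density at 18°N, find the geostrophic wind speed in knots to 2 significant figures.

With the same pressure gradient and density, V_g ∝ 1/f ∝ 1/sin φ.
V₂ = V₁ · sin φ₁ / sin φ₂ = 27.2 × sin 48° / sin 18°
V₂ = 27.2 × 0.7431/0.3090 = 65 knots

65 knots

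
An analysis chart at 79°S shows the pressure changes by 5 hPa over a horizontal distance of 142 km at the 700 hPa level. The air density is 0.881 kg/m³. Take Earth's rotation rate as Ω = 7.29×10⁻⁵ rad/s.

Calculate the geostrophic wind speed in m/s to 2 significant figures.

28 m/s

Coriolis parameter at 79°S:
f = 2Ω sin φ = 2 × 7.29×10⁻⁵ × sin 79° = 1.43×10⁻⁴ s⁻¹
Pressure gradient: |∂P/∂n| = 500 Pa / 142000 m = 3.52×10⁻³ Pa/m
Geostrophic balance (pressure-gradient force = Coriolis force):
V_g = (1/(fρ)) |∂P/∂n| = 3.52×10⁻³ / (1.43×10⁻⁴ × 0.881) = 27.9 m/s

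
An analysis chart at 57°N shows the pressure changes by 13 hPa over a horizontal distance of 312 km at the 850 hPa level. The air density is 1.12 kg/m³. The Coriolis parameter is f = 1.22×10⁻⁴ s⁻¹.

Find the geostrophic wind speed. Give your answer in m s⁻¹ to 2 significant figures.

Pressure gradient: |∂P/∂n| = 1300 Pa / 312000 m = 4.17×10⁻³ Pa/m
Geostrophic balance (pressure-gradient force = Coriolis force):
V_g = (1/(fρ)) |∂P/∂n| = 4.17×10⁻³ / (1.22×10⁻⁴ × 1.12) = 30.5 m/s

30 m s⁻¹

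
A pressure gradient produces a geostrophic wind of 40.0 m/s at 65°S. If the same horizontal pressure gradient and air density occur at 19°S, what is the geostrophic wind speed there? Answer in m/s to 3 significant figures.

With the same pressure gradient and density, V_g ∝ 1/f ∝ 1/sin φ.
V₂ = V₁ · sin φ₁ / sin φ₂ = 40.0 × sin 65° / sin 19°
V₂ = 40.0 × 0.9063/0.3256 = 111 m/s

111 m/s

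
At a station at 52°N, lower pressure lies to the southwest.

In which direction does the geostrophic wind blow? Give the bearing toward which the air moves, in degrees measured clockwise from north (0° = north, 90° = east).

The pressure-gradient force points toward the southwest (bearing 225°).
Geostrophic balance: in the Northern Hemisphere the Coriolis force deflects motion to the right, so the geostrophic wind blows 90° to the right of the pressure-gradient force (low pressure on the left).
Rotating 225° by 90° clockwise gives 315° — the wind blows toward the northwest.

315°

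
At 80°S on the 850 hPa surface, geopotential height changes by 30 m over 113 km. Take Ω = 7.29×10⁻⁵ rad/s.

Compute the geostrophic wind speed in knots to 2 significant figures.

Coriolis parameter at 80°S:
f = 2Ω sin φ = 2 × 7.29×10⁻⁵ × sin 80° = 1.44×10⁻⁴ s⁻¹
Height gradient: |∂Z/∂n| = 30 m / 113000 m = 2.65×10⁻⁴
On a pressure surface, geostrophic balance gives V_g = (g/f)|∂Z/∂n|:
V_g = 9.81 × 2.65×10⁻⁴ / 1.44×10⁻⁴ = 18.1 m/s
Converting: 18.1 m/s × 1.944 = 35 knots

35 knots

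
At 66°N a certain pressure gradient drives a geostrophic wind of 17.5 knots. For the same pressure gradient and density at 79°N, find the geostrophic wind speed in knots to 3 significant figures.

16.3 knots

With the same pressure gradient and density, V_g ∝ 1/f ∝ 1/sin φ.
V₂ = V₁ · sin φ₁ / sin φ₂ = 17.5 × sin 66° / sin 79°
V₂ = 17.5 × 0.9135/0.9816 = 16.3 knots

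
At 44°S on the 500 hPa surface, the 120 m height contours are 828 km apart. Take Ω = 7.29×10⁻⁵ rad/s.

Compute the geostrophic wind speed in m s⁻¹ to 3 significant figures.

Coriolis parameter at 44°S:
f = 2Ω sin φ = 2 × 7.29×10⁻⁵ × sin 44° = 1.01×10⁻⁴ s⁻¹
Height gradient: |∂Z/∂n| = 120 m / 828000 m = 1.45×10⁻⁴
On a pressure surface, geostrophic balance gives V_g = (g/f)|∂Z/∂n|:
V_g = 9.81 × 1.45×10⁻⁴ / 1.01×10⁻⁴ = 14.0 m/s

14.0 m s⁻¹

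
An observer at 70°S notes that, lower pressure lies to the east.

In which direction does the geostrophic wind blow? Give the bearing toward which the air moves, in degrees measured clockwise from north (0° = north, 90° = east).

The pressure-gradient force points toward the east (bearing 090°).
Geostrophic balance: in the Southern Hemisphere the Coriolis force deflects motion to the left, so the geostrophic wind blows 90° to the left of the pressure-gradient force (low pressure on the right).
Rotating 090° by 90° counterclockwise gives 000° — the wind blows toward the north.

000°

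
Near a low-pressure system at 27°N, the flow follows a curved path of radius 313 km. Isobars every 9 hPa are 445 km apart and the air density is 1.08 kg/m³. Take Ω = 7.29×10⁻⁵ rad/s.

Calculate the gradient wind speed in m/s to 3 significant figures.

16.0 m/s

Coriolis parameter at 27°N:
f = 2Ω sin φ = 2 × 7.29×10⁻⁵ × sin 27° = 6.62×10⁻⁵ s⁻¹
Pressure gradient: |∂P/∂n| = 900 Pa / 445000 m = 2.02×10⁻³ Pa/m
Geostrophic speed: V_g = |∂P/∂n|/(fρ) = 2.02×10⁻³/(6.62×10⁻⁵ × 1.08) = 28.3 m/s
Around a low, centrifugal force acts outward with Coriolis, so pressure-gradient force balances both:
(1/ρ)|∂P/∂n| = fV + V²/R  →  V² + fR·V − fR·V_g = 0
With fR = 6.62×10⁻⁵ × 313×10³ m = 20.7 m/s:
V = [−fR + √((fR)² + 4 fR V_g)]/2 = [−20.7 + √(20.7² + 4×20.7×28.3)]/2 = 16 m/s
Subgeostrophic (V < V_g = 28.3 m/s), as expected around a low.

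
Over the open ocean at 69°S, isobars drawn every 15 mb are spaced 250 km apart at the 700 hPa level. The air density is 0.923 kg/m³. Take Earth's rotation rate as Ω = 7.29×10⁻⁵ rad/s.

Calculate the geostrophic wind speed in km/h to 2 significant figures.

170 km/h

Coriolis parameter at 69°S:
f = 2Ω sin φ = 2 × 7.29×10⁻⁵ × sin 69° = 1.36×10⁻⁴ s⁻¹
Pressure gradient: |∂P/∂n| = 1500 Pa / 250000 m = 6.00×10⁻³ Pa/m
Geostrophic balance (pressure-gradient force = Coriolis force):
V_g = (1/(fρ)) |∂P/∂n| = 6.00×10⁻³ / (1.36×10⁻⁴ × 0.923) = 47.8 m/s
Converting: 47.8 m/s × 3.6 = 170 km/h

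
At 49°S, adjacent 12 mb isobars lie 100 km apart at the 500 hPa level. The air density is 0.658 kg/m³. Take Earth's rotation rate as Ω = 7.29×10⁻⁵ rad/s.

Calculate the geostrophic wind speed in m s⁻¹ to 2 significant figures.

Coriolis parameter at 49°S:
f = 2Ω sin φ = 2 × 7.29×10⁻⁵ × sin 49° = 1.10×10⁻⁴ s⁻¹
Pressure gradient: |∂P/∂n| = 1200 Pa / 100000 m = 1.20×10⁻² Pa/m
Geostrophic balance (pressure-gradient force = Coriolis force):
V_g = (1/(fρ)) |∂P/∂n| = 1.20×10⁻² / (1.10×10⁻⁴ × 0.658) = 166 m/s

170 m s⁻¹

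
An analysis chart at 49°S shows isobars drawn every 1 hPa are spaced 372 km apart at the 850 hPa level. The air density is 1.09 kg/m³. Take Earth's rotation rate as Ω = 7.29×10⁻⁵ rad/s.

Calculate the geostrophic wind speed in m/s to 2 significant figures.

Coriolis parameter at 49°S:
f = 2Ω sin φ = 2 × 7.29×10⁻⁵ × sin 49° = 1.10×10⁻⁴ s⁻¹
Pressure gradient: |∂P/∂n| = 100 Pa / 372000 m = 2.69×10⁻⁴ Pa/m
Geostrophic balance (pressure-gradient force = Coriolis force):
V_g = (1/(fρ)) |∂P/∂n| = 2.69×10⁻⁴ / (1.10×10⁻⁴ × 1.09) = 2.24 m/s

2.2 m/s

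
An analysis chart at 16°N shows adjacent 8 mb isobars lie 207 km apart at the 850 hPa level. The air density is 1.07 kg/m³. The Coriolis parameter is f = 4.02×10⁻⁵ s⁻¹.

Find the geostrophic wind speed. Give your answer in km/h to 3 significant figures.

Pressure gradient: |∂P/∂n| = 800 Pa / 207000 m = 3.86×10⁻³ Pa/m
Geostrophic balance (pressure-gradient force = Coriolis force):
V_g = (1/(fρ)) |∂P/∂n| = 3.86×10⁻³ / (4.02×10⁻⁵ × 1.07) = 89.8 m/s
Converting: 89.8 m/s × 3.6 = 323 km/h

323 km/h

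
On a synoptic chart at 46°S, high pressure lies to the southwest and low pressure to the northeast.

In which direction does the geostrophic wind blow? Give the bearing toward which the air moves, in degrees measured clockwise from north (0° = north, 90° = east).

The pressure-gradient force points toward the northeast (bearing 045°).
Geostrophic balance: in the Southern Hemisphere the Coriolis force deflects motion to the left, so the geostrophic wind blows 90° to the left of the pressure-gradient force (low pressure on the right).
Rotating 045° by 90° counterclockwise gives 315° — the wind blows toward the northwest.

315°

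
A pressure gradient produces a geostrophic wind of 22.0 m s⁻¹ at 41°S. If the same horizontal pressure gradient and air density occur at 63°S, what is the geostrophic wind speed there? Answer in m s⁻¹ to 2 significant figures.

With the same pressure gradient and density, V_g ∝ 1/f ∝ 1/sin φ.
V₂ = V₁ · sin φ₁ / sin φ₂ = 22.0 × sin 41° / sin 63°
V₂ = 22.0 × 0.6561/0.8910 = 16 m s⁻¹

16 m s⁻¹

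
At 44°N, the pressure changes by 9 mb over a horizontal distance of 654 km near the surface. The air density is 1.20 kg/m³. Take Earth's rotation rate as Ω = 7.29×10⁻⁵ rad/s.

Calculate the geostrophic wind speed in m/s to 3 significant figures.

11.3 m/s

Coriolis parameter at 44°N:
f = 2Ω sin φ = 2 × 7.29×10⁻⁵ × sin 44° = 1.01×10⁻⁴ s⁻¹
Pressure gradient: |∂P/∂n| = 900 Pa / 654000 m = 1.38×10⁻³ Pa/m
Geostrophic balance (pressure-gradient force = Coriolis force):
V_g = (1/(fρ)) |∂P/∂n| = 1.38×10⁻³ / (1.01×10⁻⁴ × 1.20) = 11.3 m/s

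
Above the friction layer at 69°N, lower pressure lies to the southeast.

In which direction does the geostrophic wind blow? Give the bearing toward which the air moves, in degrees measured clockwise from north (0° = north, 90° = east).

225°

The pressure-gradient force points toward the southeast (bearing 135°).
Geostrophic balance: in the Northern Hemisphere the Coriolis force deflects motion to the right, so the geostrophic wind blows 90° to the right of the pressure-gradient force (low pressure on the left).
Rotating 135° by 90° clockwise gives 225° — the wind blows toward the southwest.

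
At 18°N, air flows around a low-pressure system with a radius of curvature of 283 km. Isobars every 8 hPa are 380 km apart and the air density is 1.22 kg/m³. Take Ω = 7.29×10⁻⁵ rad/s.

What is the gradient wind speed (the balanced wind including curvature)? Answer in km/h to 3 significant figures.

Coriolis parameter at 18°N:
f = 2Ω sin φ = 2 × 7.29×10⁻⁵ × sin 18° = 4.51×10⁻⁵ s⁻¹
Pressure gradient: |∂P/∂n| = 800 Pa / 380000 m = 2.11×10⁻³ Pa/m
Geostrophic speed: V_g = |∂P/∂n|/(fρ) = 2.11×10⁻³/(4.51×10⁻⁵ × 1.22) = 38.3 m/s
Around a low, centrifugal force acts outward with Coriolis, so pressure-gradient force balances both:
(1/ρ)|∂P/∂n| = fV + V²/R  →  V² + fR·V − fR·V_g = 0
With fR = 4.51×10⁻⁵ × 283×10³ m = 12.8 m/s:
V = [−fR + √((fR)² + 4 fR V_g)]/2 = [−12.8 + √(12.8² + 4×12.8×38.3)]/2 = 16.6 m/s
Subgeostrophic (V < V_g = 38.3 m/s), as expected around a low.
Converting: 16.6 m/s × 3.6 = 59.8 km/h

59.8 km/h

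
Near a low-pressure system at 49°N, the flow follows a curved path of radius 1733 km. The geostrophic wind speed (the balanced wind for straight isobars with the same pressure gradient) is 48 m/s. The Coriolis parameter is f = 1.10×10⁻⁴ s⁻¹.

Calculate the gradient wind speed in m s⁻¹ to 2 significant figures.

Around a low, centrifugal force acts outward with Coriolis, so pressure-gradient force balances both:
(1/ρ)|∂P/∂n| = fV + V²/R  →  V² + fR·V − fR·V_g = 0
With fR = 1.10×10⁻⁴ × 1733×10³ m = 191 m/s:
V = [−fR + √((fR)² + 4 fR V_g)]/2 = [−191 + √(191² + 4×191×48)]/2 = 39.7 m/s
Subgeostrophic (V < V_g = 48 m/s), as expected around a low.

40 m s⁻¹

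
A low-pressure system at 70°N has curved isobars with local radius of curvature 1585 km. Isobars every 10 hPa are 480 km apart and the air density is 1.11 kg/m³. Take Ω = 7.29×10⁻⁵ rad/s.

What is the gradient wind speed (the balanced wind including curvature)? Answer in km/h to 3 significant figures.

46.5 km/h

Coriolis parameter at 70°N:
f = 2Ω sin φ = 2 × 7.29×10⁻⁵ × sin 70° = 1.37×10⁻⁴ s⁻¹
Pressure gradient: |∂P/∂n| = 1000 Pa / 480000 m = 2.08×10⁻³ Pa/m
Geostrophic speed: V_g = |∂P/∂n|/(fρ) = 2.08×10⁻³/(1.37×10⁻⁴ × 1.11) = 13.7 m/s
Around a low, centrifugal force acts outward with Coriolis, so pressure-gradient force balances both:
(1/ρ)|∂P/∂n| = fV + V²/R  →  V² + fR·V − fR·V_g = 0
With fR = 1.37×10⁻⁴ × 1585×10³ m = 217 m/s:
V = [−fR + √((fR)² + 4 fR V_g)]/2 = [−217 + √(217² + 4×217×13.7)]/2 = 12.9 m/s
Subgeostrophic (V < V_g = 13.7 m/s), as expected around a low.
Converting: 12.9 m/s × 3.6 = 46.5 km/h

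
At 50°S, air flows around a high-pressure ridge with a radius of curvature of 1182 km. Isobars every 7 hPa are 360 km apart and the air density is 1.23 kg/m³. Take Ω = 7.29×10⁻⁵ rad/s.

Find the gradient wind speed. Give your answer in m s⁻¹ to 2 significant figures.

16 m s⁻¹

Coriolis parameter at 50°S:
f = 2Ω sin φ = 2 × 7.29×10⁻⁵ × sin 50° = 1.12×10⁻⁴ s⁻¹
Pressure gradient: |∂P/∂n| = 700 Pa / 360000 m = 1.94×10⁻³ Pa/m
Geostrophic speed: V_g = |∂P/∂n|/(fρ) = 1.94×10⁻³/(1.12×10⁻⁴ × 1.23) = 14.2 m/s
Around a high, pressure-gradient force acts outward with centrifugal, so Coriolis balances both:
fV = (1/ρ)|∂P/∂n| + V²/R  →  V² − fR·V + fR·V_g = 0
With fR = 1.12×10⁻⁴ × 1182×10³ m = 132 m/s:
V = [fR − √((fR)² − 4 fR V_g)]/2 = [132 − √(132² − 4×132×14.2)]/2 = 16.1 m/s
Supergeostrophic (V > V_g = 14.2 m/s), as expected around a high.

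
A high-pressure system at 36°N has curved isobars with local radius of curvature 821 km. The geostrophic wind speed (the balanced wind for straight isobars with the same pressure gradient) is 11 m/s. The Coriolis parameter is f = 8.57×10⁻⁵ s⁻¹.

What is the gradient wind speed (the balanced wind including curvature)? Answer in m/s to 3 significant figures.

13.6 m/s

Around a high, pressure-gradient force acts outward with centrifugal, so Coriolis balances both:
fV = (1/ρ)|∂P/∂n| + V²/R  →  V² − fR·V + fR·V_g = 0
With fR = 8.57×10⁻⁵ × 821×10³ m = 70.4 m/s:
V = [fR − √((fR)² − 4 fR V_g)]/2 = [70.4 − √(70.4² − 4×70.4×11)]/2 = 13.6 m/s
Supergeostrophic (V > V_g = 11 m/s), as expected around a high.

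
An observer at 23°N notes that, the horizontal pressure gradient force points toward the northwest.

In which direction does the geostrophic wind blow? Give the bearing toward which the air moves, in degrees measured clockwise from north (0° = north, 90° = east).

045°

The pressure-gradient force points toward the northwest (bearing 315°).
Geostrophic balance: in the Northern Hemisphere the Coriolis force deflects motion to the right, so the geostrophic wind blows 90° to the right of the pressure-gradient force (low pressure on the left).
Rotating 315° by 90° clockwise gives 045° — the wind blows toward the northeast.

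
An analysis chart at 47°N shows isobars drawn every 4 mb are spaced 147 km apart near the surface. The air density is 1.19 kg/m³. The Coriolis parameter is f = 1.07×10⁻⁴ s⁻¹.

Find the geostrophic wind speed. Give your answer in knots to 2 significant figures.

42 knots

Pressure gradient: |∂P/∂n| = 400 Pa / 147000 m = 2.72×10⁻³ Pa/m
Geostrophic balance (pressure-gradient force = Coriolis force):
V_g = (1/(fρ)) |∂P/∂n| = 2.72×10⁻³ / (1.07×10⁻⁴ × 1.19) = 21.4 m/s
Converting: 21.4 m/s × 1.944 = 42 knots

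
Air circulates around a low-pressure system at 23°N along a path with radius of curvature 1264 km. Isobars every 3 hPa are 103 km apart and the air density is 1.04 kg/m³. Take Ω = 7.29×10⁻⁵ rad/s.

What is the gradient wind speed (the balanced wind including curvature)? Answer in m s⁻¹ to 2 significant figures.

Coriolis parameter at 23°N:
f = 2Ω sin φ = 2 × 7.29×10⁻⁵ × sin 23° = 5.70×10⁻⁵ s⁻¹
Pressure gradient: |∂P/∂n| = 300 Pa / 103000 m = 2.91×10⁻³ Pa/m
Geostrophic speed: V_g = |∂P/∂n|/(fρ) = 2.91×10⁻³/(5.70×10⁻⁵ × 1.04) = 49.2 m/s
Around a low, centrifugal force acts outward with Coriolis, so pressure-gradient force balances both:
(1/ρ)|∂P/∂n| = fV + V²/R  →  V² + fR·V − fR·V_g = 0
With fR = 5.70×10⁻⁵ × 1264×10³ m = 72.0 m/s:
V = [−fR + √((fR)² + 4 fR V_g)]/2 = [−72.0 + √(72.0² + 4×72.0×49.2)]/2 = 33.5 m/s
Subgeostrophic (V < V_g = 49.2 m/s), as expected around a low.

34 m s⁻¹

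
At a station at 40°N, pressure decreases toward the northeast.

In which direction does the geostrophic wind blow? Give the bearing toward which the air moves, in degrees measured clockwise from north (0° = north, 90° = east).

135°

The pressure-gradient force points toward the northeast (bearing 045°).
Geostrophic balance: in the Northern Hemisphere the Coriolis force deflects motion to the right, so the geostrophic wind blows 90° to the right of the pressure-gradient force (low pressure on the left).
Rotating 045° by 90° clockwise gives 135° — the wind blows toward the southeast.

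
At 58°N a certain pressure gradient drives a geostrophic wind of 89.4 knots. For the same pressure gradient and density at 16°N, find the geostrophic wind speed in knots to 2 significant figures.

With the same pressure gradient and density, V_g ∝ 1/f ∝ 1/sin φ.
V₂ = V₁ · sin φ₁ / sin φ₂ = 89.4 × sin 58° / sin 16°
V₂ = 89.4 × 0.8480/0.2756 = 280 knots

280 knots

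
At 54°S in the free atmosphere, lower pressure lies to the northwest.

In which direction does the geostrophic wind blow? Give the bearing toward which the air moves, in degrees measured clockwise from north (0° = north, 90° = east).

The pressure-gradient force points toward the northwest (bearing 315°).
Geostrophic balance: in the Southern Hemisphere the Coriolis force deflects motion to the left, so the geostrophic wind blows 90° to the left of the pressure-gradient force (low pressure on the right).
Rotating 315° by 90° counterclockwise gives 225° — the wind blows toward the southwest.

225°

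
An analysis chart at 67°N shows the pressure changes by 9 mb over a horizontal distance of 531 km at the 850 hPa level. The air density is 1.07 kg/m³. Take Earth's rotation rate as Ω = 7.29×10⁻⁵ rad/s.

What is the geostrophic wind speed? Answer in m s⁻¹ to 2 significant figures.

Coriolis parameter at 67°N:
f = 2Ω sin φ = 2 × 7.29×10⁻⁵ × sin 67° = 1.34×10⁻⁴ s⁻¹
Pressure gradient: |∂P/∂n| = 900 Pa / 531000 m = 1.69×10⁻³ Pa/m
Geostrophic balance (pressure-gradient force = Coriolis force):
V_g = (1/(fρ)) |∂P/∂n| = 1.69×10⁻³ / (1.34×10⁻⁴ × 1.07) = 11.8 m/s

12 m s⁻¹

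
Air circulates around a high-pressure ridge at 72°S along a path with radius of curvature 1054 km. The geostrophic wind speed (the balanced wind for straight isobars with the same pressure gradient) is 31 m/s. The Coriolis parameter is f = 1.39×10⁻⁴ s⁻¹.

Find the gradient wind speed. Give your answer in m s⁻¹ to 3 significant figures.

44.5 m s⁻¹

Around a high, pressure-gradient force acts outward with centrifugal, so Coriolis balances both:
fV = (1/ρ)|∂P/∂n| + V²/R  →  V² − fR·V + fR·V_g = 0
With fR = 1.39×10⁻⁴ × 1054×10³ m = 147 m/s:
V = [fR − √((fR)² − 4 fR V_g)]/2 = [147 − √(147² − 4×147×31)]/2 = 44.5 m/s
Supergeostrophic (V > V_g = 31 m/s), as expected around a high.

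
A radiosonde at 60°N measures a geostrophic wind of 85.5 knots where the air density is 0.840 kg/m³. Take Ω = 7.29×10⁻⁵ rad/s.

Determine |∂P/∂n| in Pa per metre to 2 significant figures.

4.7×10⁻³ Pa/m

Coriolis parameter at 60°N:
f = 2Ω sin φ = 2 × 7.29×10⁻⁵ × sin 60° = 1.26×10⁻⁴ s⁻¹
Wind speed in SI: 85.5 knots = 44.0 m/s
Geostrophic balance rearranged: |∂P/∂n| = f ρ V_g
|∂P/∂n| = 1.26×10⁻⁴ × 0.840 × 44.0 = 4.67×10⁻³ Pa/m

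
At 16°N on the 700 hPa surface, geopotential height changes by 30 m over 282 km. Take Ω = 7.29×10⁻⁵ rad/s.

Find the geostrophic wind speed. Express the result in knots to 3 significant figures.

Coriolis parameter at 16°N:
f = 2Ω sin φ = 2 × 7.29×10⁻⁵ × sin 16° = 4.02×10⁻⁵ s⁻¹
Height gradient: |∂Z/∂n| = 30 m / 282000 m = 1.06×10⁻⁴
On a pressure surface, geostrophic balance gives V_g = (g/f)|∂Z/∂n|:
V_g = 9.81 × 1.06×10⁻⁴ / 4.02×10⁻⁵ = 26.0 m/s
Converting: 26.0 m/s × 1.944 = 50.5 knots

50.5 knots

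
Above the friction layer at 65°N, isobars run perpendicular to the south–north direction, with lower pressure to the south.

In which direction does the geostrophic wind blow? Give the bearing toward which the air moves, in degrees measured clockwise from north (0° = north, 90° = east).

270°

The pressure-gradient force points toward the south (bearing 180°).
Geostrophic balance: in the Northern Hemisphere the Coriolis force deflects motion to the right, so the geostrophic wind blows 90° to the right of the pressure-gradient force (low pressure on the left).
Rotating 180° by 90° clockwise gives 270° — the wind blows toward the west.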